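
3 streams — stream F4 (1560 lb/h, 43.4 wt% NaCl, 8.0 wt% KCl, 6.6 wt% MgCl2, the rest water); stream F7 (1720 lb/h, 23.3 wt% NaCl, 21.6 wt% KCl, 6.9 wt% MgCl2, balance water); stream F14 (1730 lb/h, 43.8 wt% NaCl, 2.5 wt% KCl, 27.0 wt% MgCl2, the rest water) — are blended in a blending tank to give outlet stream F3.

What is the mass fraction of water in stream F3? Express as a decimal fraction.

0.388

Total flow out = 1560 + 1720 + 1730 = 5010 lb/h.
water in = 1560×0.420 + 1720×0.482 + 1730×0.267 = 1946.1 lb/h.
water mass fraction in F3 = 1946.1/5010 = 0.388.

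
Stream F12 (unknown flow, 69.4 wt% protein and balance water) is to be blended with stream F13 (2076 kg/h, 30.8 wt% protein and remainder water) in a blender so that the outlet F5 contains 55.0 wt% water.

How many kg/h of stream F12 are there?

Let F12 be the unknown flow. Total out = 2076 + F12.
water balance: 1436.6 + 0.306·F12 = 0.550·(2076 + F12)
(0.306 − 0.550)·F12 = 0.550×2076 − 1436.6 = -294.79
F12 = -294.79 / -0.244 = 1208.2 kg/h

1208 kg/h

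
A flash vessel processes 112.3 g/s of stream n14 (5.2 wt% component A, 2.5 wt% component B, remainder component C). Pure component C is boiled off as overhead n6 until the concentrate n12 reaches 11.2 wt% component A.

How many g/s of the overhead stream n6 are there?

component A is conserved: 112.3×0.052 = 5.8396 g/s all reports to the concentrate.
Concentrate = 5.8396/(target fraction) = 52.139 g/s.
Overhead = 112.3 − 52.139 = 60.161 g/s.

60.16 g/s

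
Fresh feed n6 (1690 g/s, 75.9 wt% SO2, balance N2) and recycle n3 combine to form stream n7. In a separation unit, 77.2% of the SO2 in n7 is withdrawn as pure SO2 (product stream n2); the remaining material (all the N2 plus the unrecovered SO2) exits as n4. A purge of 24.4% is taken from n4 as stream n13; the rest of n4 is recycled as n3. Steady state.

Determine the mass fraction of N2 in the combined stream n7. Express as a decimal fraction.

0.5185

N2 enters only via n6 and leaves only via the purge: 1690×0.241 = 0.244×(N2 in n4), and the separation unit passes all N2, so N2 in n7 = N2 in n4 = 1669.2 g/s.
SO2 in n7: m_A = 1690×0.759 + (1−0.244)·(1−0.772)·m_A, so m_A = 1282.7/0.8276 = 1549.9 g/s.
n7 = 1549.9 + 1669.2 = 3219.1 g/s.
N2 fraction in n7 = 1669.2/3219.1 = 0.5185.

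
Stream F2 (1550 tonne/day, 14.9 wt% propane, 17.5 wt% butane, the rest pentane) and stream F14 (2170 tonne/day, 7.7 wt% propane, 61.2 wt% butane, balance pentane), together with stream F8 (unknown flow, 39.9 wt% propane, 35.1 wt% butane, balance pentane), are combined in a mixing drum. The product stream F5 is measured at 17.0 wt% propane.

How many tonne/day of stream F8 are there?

Let F8 be the unknown flow. Total out = 3720 + F8.
propane balance: 398.04 + 0.399·F8 = 0.170·(3720 + F8)
(0.399 − 0.170)·F8 = 0.170×3720 − 398.04 = 234.36
F8 = 234.36 / 0.229 = 1023.4 tonne/day

1023 tonne/day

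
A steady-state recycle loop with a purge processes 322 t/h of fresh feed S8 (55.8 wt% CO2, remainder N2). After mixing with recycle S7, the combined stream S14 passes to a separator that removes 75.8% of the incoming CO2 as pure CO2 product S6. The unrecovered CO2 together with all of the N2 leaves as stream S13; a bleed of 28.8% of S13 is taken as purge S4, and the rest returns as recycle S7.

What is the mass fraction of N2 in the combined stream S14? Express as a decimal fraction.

0.695

N2 enters only via S8 and leaves only via the purge: 322×0.442 = 0.288×(N2 in S13), and the separator passes all N2, so N2 in S14 = N2 in S13 = 494.18 t/h.
CO2 in S14: m_A = 322×0.558 + (1−0.288)·(1−0.758)·m_A, so m_A = 179.68/0.8277 = 217.08 t/h.
S14 = 217.08 + 494.18 = 711.26 t/h.
N2 fraction in S14 = 494.18/711.26 = 0.695.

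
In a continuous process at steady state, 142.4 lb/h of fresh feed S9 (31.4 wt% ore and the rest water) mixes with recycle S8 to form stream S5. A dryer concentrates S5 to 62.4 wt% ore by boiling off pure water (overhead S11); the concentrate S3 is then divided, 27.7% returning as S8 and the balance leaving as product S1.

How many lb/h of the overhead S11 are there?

Overall ore balance (none leaves overhead): ore in fresh feed = ore in product, i.e. 142.4×0.314 = (1−0.277)·S3·0.624.
S3 = 44.714/(0.624×0.723) = 99.11 lb/h.
Recycle S8 = 0.277×99.11 = 27.453 lb/h.
Combined feed S5 = 142.4 + 27.453 = 169.85 lb/h.
Overhead S11 = S5 − S3 = 169.85 − 99.11 = 70.744 lb/h.

70.74 lb/h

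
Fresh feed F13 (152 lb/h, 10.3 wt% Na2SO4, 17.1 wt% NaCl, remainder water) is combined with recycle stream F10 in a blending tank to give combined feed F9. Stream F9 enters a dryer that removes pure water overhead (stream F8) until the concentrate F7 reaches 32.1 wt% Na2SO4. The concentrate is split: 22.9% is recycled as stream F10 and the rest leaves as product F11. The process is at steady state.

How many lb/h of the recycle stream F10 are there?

Overall Na2SO4 balance (none leaves overhead): Na2SO4 in fresh feed = Na2SO4 in product, i.e. 152×0.103 = (1−0.229)·F7·0.321.
F7 = 15.656/(0.321×0.771) = 63.259 lb/h.
Recycle F10 = 0.229×63.259 = 14.486 lb/h.

14.49 lb/h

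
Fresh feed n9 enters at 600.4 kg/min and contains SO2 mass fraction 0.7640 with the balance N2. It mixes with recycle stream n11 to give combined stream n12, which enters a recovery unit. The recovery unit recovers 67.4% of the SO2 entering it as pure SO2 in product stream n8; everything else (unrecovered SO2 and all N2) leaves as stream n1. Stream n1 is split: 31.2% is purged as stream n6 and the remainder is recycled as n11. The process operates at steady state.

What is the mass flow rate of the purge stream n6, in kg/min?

201.8 kg/min

N2 enters only via n9 and leaves only via the purge: 600.4×0.236 = 0.312×(N2 in n1), and the recovery unit passes all N2, so N2 in n12 = N2 in n1 = 454.15 kg/min.
SO2 in n12: m_A = 600.4×0.764 + (1−0.312)·(1−0.674)·m_A, so m_A = 458.71/0.7757 = 591.33 kg/min.
n1 = (1−0.674)×591.33 + 454.15 = 646.92 kg/min.
Purge n6 = 0.312×646.92 = 201.84 kg/min.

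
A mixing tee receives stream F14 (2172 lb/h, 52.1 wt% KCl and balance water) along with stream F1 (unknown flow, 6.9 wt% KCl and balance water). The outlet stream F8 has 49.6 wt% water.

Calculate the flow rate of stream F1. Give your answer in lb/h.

Let F1 be the unknown flow. Total out = 2172 + F1.
water balance: 1040.4 + 0.931·F1 = 0.496·(2172 + F1)
(0.931 − 0.496)·F1 = 0.496×2172 − 1040.4 = 36.924
F1 = 36.924 / 0.435 = 84.883 lb/h

84.88 lb/h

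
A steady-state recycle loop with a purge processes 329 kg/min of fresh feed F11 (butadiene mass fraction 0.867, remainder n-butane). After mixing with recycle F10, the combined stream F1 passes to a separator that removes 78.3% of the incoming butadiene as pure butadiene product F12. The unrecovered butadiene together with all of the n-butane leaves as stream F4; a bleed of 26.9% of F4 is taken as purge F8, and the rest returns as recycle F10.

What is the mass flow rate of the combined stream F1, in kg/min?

n-butane enters only via F11 and leaves only via the purge: 329×0.133 = 0.269×(n-butane in F4), and the separator passes all n-butane, so n-butane in F1 = n-butane in F4 = 162.67 kg/min.
butadiene in F1: m_A = 329×0.867 + (1−0.269)·(1−0.783)·m_A, so m_A = 285.24/0.8414 = 339.02 kg/min.
F1 = 339.02 + 162.67 = 501.69 kg/min.

501.7 kg/min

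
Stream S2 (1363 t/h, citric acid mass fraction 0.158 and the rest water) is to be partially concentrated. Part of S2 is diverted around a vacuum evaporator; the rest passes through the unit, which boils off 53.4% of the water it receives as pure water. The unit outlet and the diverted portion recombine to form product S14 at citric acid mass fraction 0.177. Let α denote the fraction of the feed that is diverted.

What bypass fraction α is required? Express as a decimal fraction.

All 1363×0.158 = 215.35 t/h of citric acid reaches S14, so S14 = 215.35/0.177 = 1216.7 t/h and vapour = 146.31 t/h.
The evaporator receives (1−α)·1363 of feed at 0.842 water and removes 0.534 of that water:
0.534×0.842×(1−α)×1363 = 146.31
(1−α) = 146.31/612.84 = 0.2387;  α = 0.7613.

0.761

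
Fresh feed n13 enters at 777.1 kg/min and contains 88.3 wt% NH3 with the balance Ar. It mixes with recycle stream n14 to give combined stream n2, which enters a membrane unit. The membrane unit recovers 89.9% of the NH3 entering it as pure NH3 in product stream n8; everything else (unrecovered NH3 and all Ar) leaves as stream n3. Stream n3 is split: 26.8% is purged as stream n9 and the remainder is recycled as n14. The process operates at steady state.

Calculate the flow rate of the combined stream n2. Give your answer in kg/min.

1080 kg/min

Ar enters only via n13 and leaves only via the purge: 777.1×0.117 = 0.268×(Ar in n3), and the membrane unit passes all Ar, so Ar in n2 = Ar in n3 = 339.26 kg/min.
NH3 in n2: m_A = 777.1×0.883 + (1−0.268)·(1−0.899)·m_A, so m_A = 686.18/0.9261 = 740.96 kg/min.
n2 = 740.96 + 339.26 = 1080.2 kg/min.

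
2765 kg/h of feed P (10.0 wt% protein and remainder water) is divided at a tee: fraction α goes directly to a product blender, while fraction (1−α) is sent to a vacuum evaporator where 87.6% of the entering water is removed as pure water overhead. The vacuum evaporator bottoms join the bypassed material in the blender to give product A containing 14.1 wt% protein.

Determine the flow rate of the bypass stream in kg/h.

1745 kg/h

All 2765×0.100 = 276.5 kg/h of protein reaches A, so A = 276.5/0.141 = 1961 kg/h and vapour = 804.01 kg/h.
The evaporator receives (1−α)·2765 of feed at 0.900 water and removes 0.876 of that water:
0.876×0.900×(1−α)×2765 = 804.01
(1−α) = 804.01/2179.9 = 0.3688;  α = 0.6312.
Bypass flow = 0.6312×2765 = 1745.2 kg/h.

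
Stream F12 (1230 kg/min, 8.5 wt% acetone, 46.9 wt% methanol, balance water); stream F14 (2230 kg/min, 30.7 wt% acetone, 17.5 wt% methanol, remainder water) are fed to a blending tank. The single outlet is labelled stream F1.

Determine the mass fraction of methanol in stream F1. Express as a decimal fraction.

Total flow out = 1230 + 2230 = 3460 kg/min.
methanol in = 1230×0.469 + 2230×0.175 = 967.12 kg/min.
methanol mass fraction in F1 = 967.12/3460 = 0.280.

0.280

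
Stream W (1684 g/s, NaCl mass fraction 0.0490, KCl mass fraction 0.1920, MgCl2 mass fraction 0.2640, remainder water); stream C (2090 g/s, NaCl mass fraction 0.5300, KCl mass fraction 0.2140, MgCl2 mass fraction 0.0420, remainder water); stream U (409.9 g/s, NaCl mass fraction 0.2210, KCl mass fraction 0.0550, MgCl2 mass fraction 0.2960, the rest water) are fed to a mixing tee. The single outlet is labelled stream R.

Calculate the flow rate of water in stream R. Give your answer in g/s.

water out = water in = 1684×0.495 + 2090×0.214 + 409.9×0.428 = 1456.3 g/s.

1456 g/s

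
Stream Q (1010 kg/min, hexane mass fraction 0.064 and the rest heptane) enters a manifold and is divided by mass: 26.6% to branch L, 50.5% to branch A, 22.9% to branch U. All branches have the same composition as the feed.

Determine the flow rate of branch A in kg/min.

Branch A flow = 0.505×1010 = 510.05 kg/min.

510.1 kg/min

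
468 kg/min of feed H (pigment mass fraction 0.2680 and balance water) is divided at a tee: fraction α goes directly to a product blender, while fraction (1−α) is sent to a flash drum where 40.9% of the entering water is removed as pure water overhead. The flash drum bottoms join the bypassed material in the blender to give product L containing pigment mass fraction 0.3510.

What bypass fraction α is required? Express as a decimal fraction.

0.210

All 468×0.268 = 125.42 kg/min of pigment reaches L, so L = 125.42/0.351 = 357.33 kg/min and vapour = 110.67 kg/min.
The evaporator receives (1−α)·468 of feed at 0.732 water and removes 0.409 of that water:
0.409×0.732×(1−α)×468 = 110.67
(1−α) = 110.67/140.11 = 0.7898;  α = 0.2102.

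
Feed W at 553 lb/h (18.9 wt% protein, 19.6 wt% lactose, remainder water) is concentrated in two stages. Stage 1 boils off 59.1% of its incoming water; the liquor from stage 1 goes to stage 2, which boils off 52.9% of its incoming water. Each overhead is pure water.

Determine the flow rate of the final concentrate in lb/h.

278.4 lb/h

water in feed = 553×0.615 = 340.09 lb/h.
After stage 1: water left = (1−0.591)×340.09 = 139.1; stream total = 352 lb/h.
After stage 2: water left = (1−0.529)×139.1 = 65.516; final concentrate = 278.42 lb/h.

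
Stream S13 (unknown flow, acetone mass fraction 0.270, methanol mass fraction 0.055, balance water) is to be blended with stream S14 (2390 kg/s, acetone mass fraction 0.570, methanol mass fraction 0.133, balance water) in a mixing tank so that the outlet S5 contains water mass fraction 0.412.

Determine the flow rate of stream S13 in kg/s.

Let S13 be the unknown flow. Total out = 2390 + S13.
water balance: 709.83 + 0.675·S13 = 0.412·(2390 + S13)
(0.675 − 0.412)·S13 = 0.412×2390 − 709.83 = 274.85
S13 = 274.85 / 0.263 = 1045.1 kg/s

1045 kg/s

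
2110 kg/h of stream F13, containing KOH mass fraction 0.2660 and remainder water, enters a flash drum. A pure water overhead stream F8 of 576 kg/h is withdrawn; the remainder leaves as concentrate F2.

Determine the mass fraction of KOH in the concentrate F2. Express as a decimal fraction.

0.3659

KOH is not removed: 2110×0.266 = 561.26 kg/h of KOH enters F2.
Concentrate = 2110 − 576 = 1534 kg/h.
Mass fraction = 561.26/1534 = 0.3659.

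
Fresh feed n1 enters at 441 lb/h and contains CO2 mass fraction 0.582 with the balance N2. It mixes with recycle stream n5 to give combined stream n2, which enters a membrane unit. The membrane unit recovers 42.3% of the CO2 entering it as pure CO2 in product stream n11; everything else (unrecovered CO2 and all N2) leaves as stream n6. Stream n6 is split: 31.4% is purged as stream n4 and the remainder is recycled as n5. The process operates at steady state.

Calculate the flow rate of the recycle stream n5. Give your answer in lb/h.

570.9 lb/h

N2 enters only via n1 and leaves only via the purge: 441×0.418 = 0.314×(N2 in n6), and the membrane unit passes all N2, so N2 in n2 = N2 in n6 = 587.06 lb/h.
CO2 in n2: m_A = 441×0.582 + (1−0.314)·(1−0.423)·m_A, so m_A = 256.66/0.6042 = 424.81 lb/h.
n6 = (1−0.423)×424.81 + 587.06 = 832.18 lb/h.
Recycle n5 = (1−0.314)×832.18 = 570.88 lb/h.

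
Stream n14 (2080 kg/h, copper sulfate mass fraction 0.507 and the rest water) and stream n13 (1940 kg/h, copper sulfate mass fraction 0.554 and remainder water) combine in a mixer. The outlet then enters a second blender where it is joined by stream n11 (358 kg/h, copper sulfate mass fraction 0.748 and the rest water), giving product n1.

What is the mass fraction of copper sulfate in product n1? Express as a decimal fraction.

Overall, product flow = 4378 kg/h.
copper sulfate in = 2080×0.507 + 1940×0.554 + 358×0.748 = 2397.1 kg/h.
copper sulfate fraction in n1 = 0.548.

0.548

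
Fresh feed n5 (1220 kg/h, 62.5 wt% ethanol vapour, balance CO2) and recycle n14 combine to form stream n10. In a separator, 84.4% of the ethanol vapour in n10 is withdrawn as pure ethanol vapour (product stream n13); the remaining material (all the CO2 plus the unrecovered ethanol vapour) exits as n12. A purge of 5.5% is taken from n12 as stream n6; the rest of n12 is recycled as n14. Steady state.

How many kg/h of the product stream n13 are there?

ethanol vapour in n10: m_A = 1220×0.625 + (1−0.055)·(1−0.844)·m_A, so m_A = 762.5/0.8526 = 894.34 kg/h.
Product n13 = 0.844×894.34 = 754.83 kg/h.

754.8 kg/h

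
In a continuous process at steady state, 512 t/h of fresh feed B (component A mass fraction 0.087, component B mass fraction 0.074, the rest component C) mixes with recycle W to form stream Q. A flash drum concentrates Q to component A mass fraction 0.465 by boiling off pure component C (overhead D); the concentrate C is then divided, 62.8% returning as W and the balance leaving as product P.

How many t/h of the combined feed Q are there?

Overall component A balance (none leaves overhead): component A in fresh feed = component A in product, i.e. 512×0.087 = (1−0.628)·C·0.465.
C = 44.544/(0.465×0.372) = 257.51 t/h.
Recycle W = 0.628×257.51 = 161.72 t/h.
Combined feed Q = 512 + 161.72 = 673.72 t/h.

673.7 t/h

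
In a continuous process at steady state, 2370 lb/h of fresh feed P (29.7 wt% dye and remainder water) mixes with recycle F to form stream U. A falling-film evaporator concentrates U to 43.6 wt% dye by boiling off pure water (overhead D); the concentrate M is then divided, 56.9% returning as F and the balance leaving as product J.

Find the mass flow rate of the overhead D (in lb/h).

755.6 lb/h

Overall dye balance (none leaves overhead): dye in fresh feed = dye in product, i.e. 2370×0.297 = (1−0.569)·M·0.436.
M = 703.89/(0.436×0.431) = 3745.8 lb/h.
Recycle F = 0.569×3745.8 = 2131.3 lb/h.
Combined feed U = 2370 + 2131.3 = 4501.3 lb/h.
Overhead D = U − M = 4501.3 − 3745.8 = 755.57 lb/h.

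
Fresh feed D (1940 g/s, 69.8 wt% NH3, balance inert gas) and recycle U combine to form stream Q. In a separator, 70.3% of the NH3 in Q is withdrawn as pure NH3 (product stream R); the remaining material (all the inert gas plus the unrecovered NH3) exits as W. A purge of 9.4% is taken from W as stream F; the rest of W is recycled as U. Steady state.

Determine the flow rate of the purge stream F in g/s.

inert gas enters only via D and leaves only via the purge: 1940×0.302 = 0.094×(inert gas in W), and the separator passes all inert gas, so inert gas in Q = inert gas in W = 6232.8 g/s.
NH3 in Q: m_A = 1940×0.698 + (1−0.094)·(1−0.703)·m_A, so m_A = 1354.1/0.7309 = 1852.6 g/s.
W = (1−0.703)×1852.6 + 6232.8 = 6783 g/s.
Purge F = 0.094×6783 = 637.6 g/s.

637.6 g/s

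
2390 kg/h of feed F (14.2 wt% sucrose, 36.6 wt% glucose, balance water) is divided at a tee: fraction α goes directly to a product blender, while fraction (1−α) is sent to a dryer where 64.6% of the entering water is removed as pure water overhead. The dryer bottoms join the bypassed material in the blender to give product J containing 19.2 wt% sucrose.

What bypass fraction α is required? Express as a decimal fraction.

0.181

All 2390×0.142 = 339.38 kg/h of sucrose reaches J, so J = 339.38/0.192 = 1767.6 kg/h and vapour = 622.4 kg/h.
The evaporator receives (1−α)·2390 of feed at 0.492 water and removes 0.646 of that water:
0.646×0.492×(1−α)×2390 = 622.4
(1−α) = 622.4/759.62 = 0.8194;  α = 0.1806.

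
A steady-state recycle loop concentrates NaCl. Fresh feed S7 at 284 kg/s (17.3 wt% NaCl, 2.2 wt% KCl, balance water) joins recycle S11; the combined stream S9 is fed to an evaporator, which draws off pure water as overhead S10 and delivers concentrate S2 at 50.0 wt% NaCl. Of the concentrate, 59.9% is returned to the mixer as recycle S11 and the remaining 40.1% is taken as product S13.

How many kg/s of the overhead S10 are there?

185.7 kg/s

Overall NaCl balance (none leaves overhead): NaCl in fresh feed = NaCl in product, i.e. 284×0.173 = (1−0.599)·S2·0.500.
S2 = 49.132/(0.500×0.401) = 245.05 kg/s.
Recycle S11 = 0.599×245.05 = 146.78 kg/s.
Combined feed S9 = 284 + 146.78 = 430.78 kg/s.
Overhead S10 = S9 − S2 = 430.78 − 245.05 = 185.74 kg/s.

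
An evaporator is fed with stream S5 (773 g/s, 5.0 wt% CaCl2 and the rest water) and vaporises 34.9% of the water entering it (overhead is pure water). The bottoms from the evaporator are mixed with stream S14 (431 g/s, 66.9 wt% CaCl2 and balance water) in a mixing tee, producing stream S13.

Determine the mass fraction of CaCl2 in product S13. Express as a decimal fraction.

0.345

Vapour removed = 0.349×0.950×773 = 256.29 g/s; concentrate = 516.71 g/s.
CaCl2 reaching the mixer = 38.65 (from concentrate) + 431×0.669 = 326.99 g/s.
Product flow = 516.71 + 431 = 947.71 g/s; CaCl2 fraction = 0.345.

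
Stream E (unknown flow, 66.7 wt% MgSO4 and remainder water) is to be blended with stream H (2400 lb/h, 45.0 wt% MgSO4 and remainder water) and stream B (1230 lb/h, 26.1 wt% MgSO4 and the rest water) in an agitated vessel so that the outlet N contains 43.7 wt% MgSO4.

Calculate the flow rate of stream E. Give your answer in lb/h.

805.6 lb/h

Let E be the unknown flow. Total out = 3630 + E.
MgSO4 balance: 1401 + 0.667·E = 0.437·(3630 + E)
(0.667 − 0.437)·E = 0.437×3630 − 1401 = 185.28
E = 185.28 / 0.230 = 805.57 lb/h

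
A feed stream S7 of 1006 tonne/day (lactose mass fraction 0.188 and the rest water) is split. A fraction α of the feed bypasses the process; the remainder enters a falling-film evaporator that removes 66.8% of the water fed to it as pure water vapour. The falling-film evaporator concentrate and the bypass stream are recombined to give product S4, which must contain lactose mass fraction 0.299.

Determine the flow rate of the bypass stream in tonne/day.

317.5 tonne/day

All 1006×0.188 = 189.13 tonne/day of lactose reaches S4, so S4 = 189.13/0.299 = 632.54 tonne/day and vapour = 373.46 tonne/day.
The evaporator receives (1−α)·1006 of feed at 0.812 water and removes 0.668 of that water:
0.668×0.812×(1−α)×1006 = 373.46
(1−α) = 373.46/545.67 = 0.6844;  α = 0.3156.
Bypass flow = 0.3156×1006 = 317.48 tonne/day.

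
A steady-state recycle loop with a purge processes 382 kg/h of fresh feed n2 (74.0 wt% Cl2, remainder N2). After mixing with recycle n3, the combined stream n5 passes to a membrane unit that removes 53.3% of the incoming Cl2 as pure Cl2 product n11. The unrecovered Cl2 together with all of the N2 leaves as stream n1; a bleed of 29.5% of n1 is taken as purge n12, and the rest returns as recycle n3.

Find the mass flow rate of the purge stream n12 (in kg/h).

N2 enters only via n2 and leaves only via the purge: 382×0.260 = 0.295×(N2 in n1), and the membrane unit passes all N2, so N2 in n5 = N2 in n1 = 336.68 kg/h.
Cl2 in n5: m_A = 382×0.740 + (1−0.295)·(1−0.533)·m_A, so m_A = 282.68/0.6708 = 421.43 kg/h.
n1 = (1−0.533)×421.43 + 336.68 = 533.49 kg/h.
Purge n12 = 0.295×533.49 = 157.38 kg/h.

157.4 kg/h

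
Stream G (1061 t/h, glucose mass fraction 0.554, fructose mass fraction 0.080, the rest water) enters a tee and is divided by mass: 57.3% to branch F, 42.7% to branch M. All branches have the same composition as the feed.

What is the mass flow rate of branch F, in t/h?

608 t/h

Branch F flow = 0.573×1061 = 607.95 t/h.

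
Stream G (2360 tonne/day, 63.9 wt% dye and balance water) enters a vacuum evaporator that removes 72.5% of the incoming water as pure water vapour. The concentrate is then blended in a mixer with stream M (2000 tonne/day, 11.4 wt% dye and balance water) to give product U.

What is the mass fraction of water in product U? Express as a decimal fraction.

0.536

Vapour removed = 0.725×0.361×2360 = 617.67 tonne/day; concentrate = 1742.3 tonne/day.
water reaching the mixer = 234.29 (from concentrate) + 2000×0.886 = 2006.3 tonne/day.
Product flow = 1742.3 + 2000 = 3742.3 tonne/day; water fraction = 0.536.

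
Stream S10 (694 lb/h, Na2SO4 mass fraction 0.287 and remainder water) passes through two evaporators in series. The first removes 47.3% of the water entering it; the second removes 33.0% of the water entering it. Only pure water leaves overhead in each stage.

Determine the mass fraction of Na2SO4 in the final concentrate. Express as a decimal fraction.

water in feed = 694×0.713 = 494.82 lb/h.
After stage 1: water left = (1−0.473)×494.82 = 260.77; stream total = 459.95 lb/h.
After stage 2: water left = (1−0.330)×260.77 = 174.72; final concentrate = 373.89 lb/h.
Na2SO4 fraction = 199.18/373.89 = 0.533.

0.533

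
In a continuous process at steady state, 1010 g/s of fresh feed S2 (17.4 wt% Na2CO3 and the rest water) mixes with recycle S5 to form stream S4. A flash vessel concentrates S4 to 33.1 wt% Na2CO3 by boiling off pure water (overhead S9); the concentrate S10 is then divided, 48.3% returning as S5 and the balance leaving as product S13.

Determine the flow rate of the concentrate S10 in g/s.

Overall Na2CO3 balance (none leaves overhead): Na2CO3 in fresh feed = Na2CO3 in product, i.e. 1010×0.174 = (1−0.483)·S10·0.331.
S10 = 175.74/(0.331×0.517) = 1027 g/s.

1027 g/s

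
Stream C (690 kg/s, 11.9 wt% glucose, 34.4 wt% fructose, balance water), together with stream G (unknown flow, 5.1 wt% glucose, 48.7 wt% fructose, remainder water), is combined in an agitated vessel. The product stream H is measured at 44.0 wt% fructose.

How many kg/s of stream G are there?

Let G be the unknown flow. Total out = 690 + G.
fructose balance: 237.36 + 0.487·G = 0.440·(690 + G)
(0.487 − 0.440)·G = 0.440×690 − 237.36 = 66.24
G = 66.24 / 0.047 = 1409.4 kg/s

1409 kg/s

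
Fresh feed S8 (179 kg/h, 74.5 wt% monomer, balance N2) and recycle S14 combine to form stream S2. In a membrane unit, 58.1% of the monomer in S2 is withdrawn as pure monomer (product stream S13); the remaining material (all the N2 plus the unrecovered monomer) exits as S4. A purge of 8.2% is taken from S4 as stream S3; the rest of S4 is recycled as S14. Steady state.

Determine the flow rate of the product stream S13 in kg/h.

125.9 kg/h

monomer in S2: m_A = 179×0.745 + (1−0.082)·(1−0.581)·m_A, so m_A = 133.35/0.6154 = 216.71 kg/h.
Product S13 = 0.581×216.71 = 125.91 kg/h.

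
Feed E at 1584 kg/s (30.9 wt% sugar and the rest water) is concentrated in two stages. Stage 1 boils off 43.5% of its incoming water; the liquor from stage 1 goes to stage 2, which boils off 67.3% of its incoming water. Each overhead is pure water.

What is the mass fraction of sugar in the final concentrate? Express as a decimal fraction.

0.708

water in feed = 1584×0.691 = 1094.5 kg/s.
After stage 1: water left = (1−0.435)×1094.5 = 618.42; stream total = 1107.9 kg/s.
After stage 2: water left = (1−0.673)×618.42 = 202.22; final concentrate = 691.68 kg/s.
sugar fraction = 489.46/691.68 = 0.708.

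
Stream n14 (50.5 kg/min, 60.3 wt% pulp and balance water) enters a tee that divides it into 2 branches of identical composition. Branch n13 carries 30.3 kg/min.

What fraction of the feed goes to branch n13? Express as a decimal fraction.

Fraction to n13 = 30.3/50.5 = 0.6000.

0.600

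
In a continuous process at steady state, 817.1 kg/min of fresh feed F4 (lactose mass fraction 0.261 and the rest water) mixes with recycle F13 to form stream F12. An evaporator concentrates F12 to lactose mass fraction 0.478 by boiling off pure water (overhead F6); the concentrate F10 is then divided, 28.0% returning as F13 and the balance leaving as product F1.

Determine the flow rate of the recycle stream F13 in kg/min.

173.5 kg/min

Overall lactose balance (none leaves overhead): lactose in fresh feed = lactose in product, i.e. 817.1×0.261 = (1−0.280)·F10·0.478.
F10 = 213.26/(0.478×0.720) = 619.66 kg/min.
Recycle F13 = 0.280×619.66 = 173.51 kg/min.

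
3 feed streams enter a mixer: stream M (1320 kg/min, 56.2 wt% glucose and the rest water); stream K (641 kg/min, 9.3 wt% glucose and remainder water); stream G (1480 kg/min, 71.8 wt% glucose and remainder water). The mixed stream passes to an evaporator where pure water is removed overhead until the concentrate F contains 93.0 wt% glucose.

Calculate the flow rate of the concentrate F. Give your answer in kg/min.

2004 kg/min

glucose entering = 1320×0.562 + 641×0.093 + 1480×0.718 = 1864.1 kg/min.
All glucose reports to F, so F = 1864.1/0.930 = 2004.4 kg/min.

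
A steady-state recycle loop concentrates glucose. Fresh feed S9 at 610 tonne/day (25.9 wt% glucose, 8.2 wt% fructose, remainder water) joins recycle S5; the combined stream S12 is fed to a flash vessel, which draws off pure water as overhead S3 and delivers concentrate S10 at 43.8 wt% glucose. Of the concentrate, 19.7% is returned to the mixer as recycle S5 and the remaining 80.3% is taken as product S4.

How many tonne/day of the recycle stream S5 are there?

Overall glucose balance (none leaves overhead): glucose in fresh feed = glucose in product, i.e. 610×0.259 = (1−0.197)·S10·0.438.
S10 = 157.99/(0.438×0.803) = 449.2 tonne/day.
Recycle S5 = 0.197×449.2 = 88.492 tonne/day.

88.49 tonne/day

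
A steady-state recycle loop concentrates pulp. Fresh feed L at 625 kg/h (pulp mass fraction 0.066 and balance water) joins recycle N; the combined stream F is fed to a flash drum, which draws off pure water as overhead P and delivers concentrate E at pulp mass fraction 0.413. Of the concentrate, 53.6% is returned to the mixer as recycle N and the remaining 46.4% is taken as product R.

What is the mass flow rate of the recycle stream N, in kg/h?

115.4 kg/h

Overall pulp balance (none leaves overhead): pulp in fresh feed = pulp in product, i.e. 625×0.066 = (1−0.536)·E·0.413.
E = 41.25/(0.413×0.464) = 215.26 kg/h.
Recycle N = 0.536×215.26 = 115.38 kg/h.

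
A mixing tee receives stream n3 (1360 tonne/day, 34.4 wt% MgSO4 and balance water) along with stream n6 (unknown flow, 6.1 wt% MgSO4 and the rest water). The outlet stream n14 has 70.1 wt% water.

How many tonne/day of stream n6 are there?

257.1 tonne/day

Let n6 be the unknown flow. Total out = 1360 + n6.
water balance: 892.16 + 0.939·n6 = 0.701·(1360 + n6)
(0.939 − 0.701)·n6 = 0.701×1360 − 892.16 = 61.2
n6 = 61.2 / 0.238 = 257.14 tonne/day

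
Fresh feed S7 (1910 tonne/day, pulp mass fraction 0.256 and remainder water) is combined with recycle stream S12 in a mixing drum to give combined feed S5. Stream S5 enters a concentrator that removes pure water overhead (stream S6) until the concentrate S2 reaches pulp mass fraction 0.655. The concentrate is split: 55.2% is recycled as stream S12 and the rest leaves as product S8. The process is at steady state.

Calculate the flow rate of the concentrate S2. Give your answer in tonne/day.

Overall pulp balance (none leaves overhead): pulp in fresh feed = pulp in product, i.e. 1910×0.256 = (1−0.552)·S2·0.655.
S2 = 488.96/(0.655×0.448) = 1666.3 tonne/day.

1666 tonne/day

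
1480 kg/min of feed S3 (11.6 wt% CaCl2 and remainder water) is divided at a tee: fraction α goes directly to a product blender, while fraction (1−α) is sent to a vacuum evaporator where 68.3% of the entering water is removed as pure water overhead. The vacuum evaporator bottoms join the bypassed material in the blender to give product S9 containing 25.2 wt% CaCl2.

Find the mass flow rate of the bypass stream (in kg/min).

All 1480×0.116 = 171.68 kg/min of CaCl2 reaches S9, so S9 = 171.68/0.252 = 681.27 kg/min and vapour = 798.73 kg/min.
The evaporator receives (1−α)·1480 of feed at 0.884 water and removes 0.683 of that water:
0.683×0.884×(1−α)×1480 = 798.73
(1−α) = 798.73/893.58 = 0.8939;  α = 0.1061.
Bypass flow = 0.1061×1480 = 157.1 kg/min.

157.1 kg/min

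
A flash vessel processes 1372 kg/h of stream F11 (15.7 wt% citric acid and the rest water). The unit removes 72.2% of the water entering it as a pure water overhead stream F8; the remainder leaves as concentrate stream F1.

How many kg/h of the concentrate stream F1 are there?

water entering = 1372×0.843 = 1156.6 kg/h; overhead removed = 0.722×1156.6 = 835.06 kg/h.
Concentrate = 1372 − 835.06 = 536.94 kg/h.

536.9 kg/h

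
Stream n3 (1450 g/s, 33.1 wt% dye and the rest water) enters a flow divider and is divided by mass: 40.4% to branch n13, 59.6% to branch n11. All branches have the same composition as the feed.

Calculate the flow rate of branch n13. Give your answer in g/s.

Branch n13 flow = 0.404×1450 = 585.8 g/s.

585.8 g/s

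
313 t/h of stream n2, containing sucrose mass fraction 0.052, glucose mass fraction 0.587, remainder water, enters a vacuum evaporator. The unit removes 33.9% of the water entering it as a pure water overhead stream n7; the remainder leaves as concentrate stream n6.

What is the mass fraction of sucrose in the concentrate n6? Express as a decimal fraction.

sucrose is not removed: 313×0.052 = 16.276 t/h of sucrose enters n6.
water entering = 313×0.361 = 112.99 t/h; overhead removed = 0.339×112.99 = 38.305 t/h.
Concentrate = 313 − 38.305 = 274.7 t/h.
Mass fraction = 16.276/274.7 = 0.059.

0.059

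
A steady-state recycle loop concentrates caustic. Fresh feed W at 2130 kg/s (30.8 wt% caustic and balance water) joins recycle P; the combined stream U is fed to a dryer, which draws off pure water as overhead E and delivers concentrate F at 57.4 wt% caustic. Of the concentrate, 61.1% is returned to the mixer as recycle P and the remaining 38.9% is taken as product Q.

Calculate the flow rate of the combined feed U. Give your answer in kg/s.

3925 kg/s

Overall caustic balance (none leaves overhead): caustic in fresh feed = caustic in product, i.e. 2130×0.308 = (1−0.611)·F·0.574.
F = 656.04/(0.574×0.389) = 2938.1 kg/s.
Recycle P = 0.611×2938.1 = 1795.2 kg/s.
Combined feed U = 2130 + 1795.2 = 3925.2 kg/s.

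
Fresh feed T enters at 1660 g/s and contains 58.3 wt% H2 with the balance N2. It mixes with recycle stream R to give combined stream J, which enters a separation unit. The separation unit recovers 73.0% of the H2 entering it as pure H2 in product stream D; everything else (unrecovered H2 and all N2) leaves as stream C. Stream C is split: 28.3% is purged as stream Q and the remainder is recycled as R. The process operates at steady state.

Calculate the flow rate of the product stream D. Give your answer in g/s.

H2 in J: m_A = 1660×0.583 + (1−0.283)·(1−0.730)·m_A, so m_A = 967.78/0.8064 = 1200.1 g/s.
Product D = 0.730×1200.1 = 876.08 g/s.

876.1 g/s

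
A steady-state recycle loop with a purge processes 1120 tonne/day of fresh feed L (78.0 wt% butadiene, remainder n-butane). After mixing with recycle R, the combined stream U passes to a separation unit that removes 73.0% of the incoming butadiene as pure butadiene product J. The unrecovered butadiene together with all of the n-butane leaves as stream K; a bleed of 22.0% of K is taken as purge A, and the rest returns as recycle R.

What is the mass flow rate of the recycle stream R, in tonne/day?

1107 tonne/day

n-butane enters only via L and leaves only via the purge: 1120×0.220 = 0.220×(n-butane in K), and the separation unit passes all n-butane, so n-butane in U = n-butane in K = 1120 tonne/day.
butadiene in U: m_A = 1120×0.780 + (1−0.220)·(1−0.730)·m_A, so m_A = 873.6/0.7894 = 1106.7 tonne/day.
K = (1−0.730)×1106.7 + 1120 = 1418.8 tonne/day.
Recycle R = (1−0.220)×1418.8 = 1106.7 tonne/day.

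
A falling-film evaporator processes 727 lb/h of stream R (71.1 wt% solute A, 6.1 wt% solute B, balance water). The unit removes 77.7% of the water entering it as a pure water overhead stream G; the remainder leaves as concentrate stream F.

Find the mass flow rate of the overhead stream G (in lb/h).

128.8 lb/h

water entering = 727×0.228 = 165.76 lb/h; overhead removed = 0.777×165.76 = 128.79 lb/h.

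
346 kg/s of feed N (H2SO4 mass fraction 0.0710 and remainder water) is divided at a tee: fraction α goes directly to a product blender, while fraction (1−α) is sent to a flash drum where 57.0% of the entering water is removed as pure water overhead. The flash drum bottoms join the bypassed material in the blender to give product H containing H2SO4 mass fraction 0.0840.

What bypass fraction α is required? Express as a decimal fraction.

All 346×0.071 = 24.566 kg/s of H2SO4 reaches H, so H = 24.566/0.084 = 292.45 kg/s and vapour = 53.548 kg/s.
The evaporator receives (1−α)·346 of feed at 0.929 water and removes 0.570 of that water:
0.570×0.929×(1−α)×346 = 53.548
(1−α) = 53.548/183.22 = 0.2923;  α = 0.7077.

0.708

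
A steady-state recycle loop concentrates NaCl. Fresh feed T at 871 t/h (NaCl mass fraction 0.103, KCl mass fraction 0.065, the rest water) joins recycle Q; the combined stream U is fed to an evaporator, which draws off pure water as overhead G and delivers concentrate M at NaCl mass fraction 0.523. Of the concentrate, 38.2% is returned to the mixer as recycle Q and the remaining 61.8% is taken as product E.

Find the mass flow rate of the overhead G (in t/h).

Overall NaCl balance (none leaves overhead): NaCl in fresh feed = NaCl in product, i.e. 871×0.103 = (1−0.382)·M·0.523.
M = 89.713/(0.523×0.618) = 277.57 t/h.
Recycle Q = 0.382×277.57 = 106.03 t/h.
Combined feed U = 871 + 106.03 = 977.03 t/h.
Overhead G = U − M = 977.03 − 277.57 = 699.46 t/h.

699.5 t/h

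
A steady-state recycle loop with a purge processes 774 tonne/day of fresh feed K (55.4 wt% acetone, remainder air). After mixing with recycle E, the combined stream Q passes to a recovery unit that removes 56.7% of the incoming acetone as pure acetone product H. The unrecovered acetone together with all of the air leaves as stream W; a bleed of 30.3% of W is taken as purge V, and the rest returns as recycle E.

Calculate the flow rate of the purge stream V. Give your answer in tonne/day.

air enters only via K and leaves only via the purge: 774×0.446 = 0.303×(air in W), and the recovery unit passes all air, so air in Q = air in W = 1139.3 tonne/day.
acetone in Q: m_A = 774×0.554 + (1−0.303)·(1−0.567)·m_A, so m_A = 428.8/0.6982 = 614.15 tonne/day.
W = (1−0.567)×614.15 + 1139.3 = 1405.2 tonne/day.
Purge V = 0.303×1405.2 = 425.78 tonne/day.

425.8 tonne/day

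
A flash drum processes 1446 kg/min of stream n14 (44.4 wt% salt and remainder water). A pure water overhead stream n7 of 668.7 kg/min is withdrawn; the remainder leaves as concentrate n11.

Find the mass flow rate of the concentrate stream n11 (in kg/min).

Concentrate = 1446 − 668.7 = 777.3 kg/min.

777.3 kg/min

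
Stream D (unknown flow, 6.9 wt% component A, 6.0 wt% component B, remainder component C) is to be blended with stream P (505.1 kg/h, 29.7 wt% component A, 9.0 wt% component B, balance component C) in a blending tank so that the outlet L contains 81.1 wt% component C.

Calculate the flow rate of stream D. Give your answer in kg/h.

Let D be the unknown flow. Total out = 505.1 + D.
component C balance: 309.63 + 0.871·D = 0.811·(505.1 + D)
(0.871 − 0.811)·D = 0.811×505.1 − 309.63 = 100.01
D = 100.01 / 0.060 = 1666.8 kg/h

1667 kg/h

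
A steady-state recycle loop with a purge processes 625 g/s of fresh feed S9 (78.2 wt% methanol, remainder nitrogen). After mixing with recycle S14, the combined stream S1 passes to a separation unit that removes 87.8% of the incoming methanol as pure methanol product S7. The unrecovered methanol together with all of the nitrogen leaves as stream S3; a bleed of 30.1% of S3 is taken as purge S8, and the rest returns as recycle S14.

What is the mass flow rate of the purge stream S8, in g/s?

155.9 g/s

nitrogen enters only via S9 and leaves only via the purge: 625×0.218 = 0.301×(nitrogen in S3), and the separation unit passes all nitrogen, so nitrogen in S1 = nitrogen in S3 = 452.66 g/s.
methanol in S1: m_A = 625×0.782 + (1−0.301)·(1−0.878)·m_A, so m_A = 488.75/0.9147 = 534.32 g/s.
S3 = (1−0.878)×534.32 + 452.66 = 517.84 g/s.
Purge S8 = 0.301×517.84 = 155.87 g/s.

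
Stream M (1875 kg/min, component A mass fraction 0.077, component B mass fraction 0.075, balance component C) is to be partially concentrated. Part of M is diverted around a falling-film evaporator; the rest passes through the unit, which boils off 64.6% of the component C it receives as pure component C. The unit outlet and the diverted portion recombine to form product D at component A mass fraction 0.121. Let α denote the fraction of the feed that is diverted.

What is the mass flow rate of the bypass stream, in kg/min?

All 1875×0.077 = 144.38 kg/min of component A reaches D, so D = 144.38/0.121 = 1193.2 kg/min and vapour = 681.82 kg/min.
The evaporator receives (1−α)·1875 of feed at 0.848 component C and removes 0.646 of that component C:
0.646×0.848×(1−α)×1875 = 681.82
(1−α) = 681.82/1027.1 = 0.6638;  α = 0.3362.
Bypass flow = 0.3362×1875 = 630.37 kg/min.

630.4 kg/min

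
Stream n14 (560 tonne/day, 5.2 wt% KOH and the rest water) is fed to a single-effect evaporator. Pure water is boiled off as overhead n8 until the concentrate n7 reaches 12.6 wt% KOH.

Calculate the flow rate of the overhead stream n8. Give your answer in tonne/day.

328.9 tonne/day

KOH is conserved: 560×0.052 = 29.12 tonne/day all reports to the concentrate.
Concentrate = 29.12/(target fraction) = 231.11 tonne/day.
Overhead = 560 − 231.11 = 328.89 tonne/day.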